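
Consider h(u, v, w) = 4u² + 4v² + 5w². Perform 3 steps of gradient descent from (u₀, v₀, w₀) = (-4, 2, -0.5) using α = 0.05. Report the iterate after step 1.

∇h = (8u, 8v, 10w)
(u₁, v₁, w₁) = (-4, 2, -0.5) − 0.05·(-32, 16, -5) = (-2.4, 1.2, -0.25)

(-2.4, 1.2, -0.25)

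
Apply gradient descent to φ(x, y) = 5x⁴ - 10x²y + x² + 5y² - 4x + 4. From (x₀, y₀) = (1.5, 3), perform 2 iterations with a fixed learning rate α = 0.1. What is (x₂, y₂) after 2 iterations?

(-93.32825, 14.8225)

∇φ = (20x³ - 20xy + 2x - 4, -10x² + 10y)
(x₁, y₁) = (1.5, 3) − 0.1·(-23.5, 7.5) = (3.85, 2.25)
(x₂, y₂) = (3.85, 2.25) − 0.1·(971.7825, -125.725) = (-93.32825, 14.8225)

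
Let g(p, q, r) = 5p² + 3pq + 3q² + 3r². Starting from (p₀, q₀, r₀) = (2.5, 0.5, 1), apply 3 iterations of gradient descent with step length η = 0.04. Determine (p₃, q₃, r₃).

(0.52608, -0.187648, 0.438976)

∇g = (10p + 3q, 3p + 6q, 6r)
Step 1: at (2.5, 0.5, 1), ∇g = (26.5, 10.5, 6) → (2.5, 0.5, 1) − 0.04·(26.5, 10.5, 6) = (1.44, 0.08, 0.76)
Step 2: at (1.44, 0.08, 0.76), ∇g = (14.64, 4.8, 4.56) → (1.44, 0.08, 0.76) − 0.04·(14.64, 4.8, 4.56) = (0.8544, -0.112, 0.5776)
Step 3: at (0.8544, -0.112, 0.5776), ∇g = (8.208, 1.8912, 3.4656) → (0.8544, -0.112, 0.5776) − 0.04·(8.208, 1.8912, 3.4656) = (0.52608, -0.187648, 0.438976)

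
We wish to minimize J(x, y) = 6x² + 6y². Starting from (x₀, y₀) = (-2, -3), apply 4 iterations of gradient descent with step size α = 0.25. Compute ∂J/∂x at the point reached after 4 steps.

-384

∇J = (12x, 12y)
Step 1: at (-2, -3), ∇J = (-24, -36) → (-2, -3) − 0.25·(-24, -36) = (4, 6)
Step 2: at (4, 6), ∇J = (48, 72) → (4, 6) − 0.25·(48, 72) = (-8, -12)
Step 3: at (-8, -12), ∇J = (-96, -144) → (-8, -12) − 0.25·(-96, -144) = (16, 24)
Step 4: at (16, 24), ∇J = (192, 288) → (16, 24) − 0.25·(192, 288) = (-32, -48)
∂J/∂x at (-32, -48) = -384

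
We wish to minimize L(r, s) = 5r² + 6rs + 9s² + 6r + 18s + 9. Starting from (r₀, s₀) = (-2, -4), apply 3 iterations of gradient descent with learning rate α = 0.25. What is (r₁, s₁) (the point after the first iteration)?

∇L = (10r + 6s + 6, 6r + 18s + 18)
(r₁, s₁) = (-2, -4) − 0.25·(-38, -66) = (7.5, 12.5)

(7.5, 12.5)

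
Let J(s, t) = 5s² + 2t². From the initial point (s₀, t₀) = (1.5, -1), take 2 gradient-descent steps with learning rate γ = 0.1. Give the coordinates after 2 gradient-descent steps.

∇J = (10s, 4t)
(s₁, t₁) = (1.5, -1) − 0.1·(15, -4) = (0, -0.6)
(s₂, t₂) = (0, -0.6) − 0.1·(0, -2.4) = (0, -0.36)

(0, -0.36)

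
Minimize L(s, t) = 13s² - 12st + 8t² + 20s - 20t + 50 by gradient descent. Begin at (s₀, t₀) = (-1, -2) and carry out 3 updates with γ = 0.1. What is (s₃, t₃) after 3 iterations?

(-12.88, 9.392)

∇L = (26s - 12t + 20, -12s + 16t - 20)
(s₁, t₁) = (-1, -2) − 0.1·(18, -40) = (-2.8, 2)
(s₂, t₂) = (-2.8, 2) − 0.1·(-76.8, 45.6) = (4.88, -2.56)
(s₃, t₃) = (4.88, -2.56) − 0.1·(177.6, -119.52) = (-12.88, 9.392)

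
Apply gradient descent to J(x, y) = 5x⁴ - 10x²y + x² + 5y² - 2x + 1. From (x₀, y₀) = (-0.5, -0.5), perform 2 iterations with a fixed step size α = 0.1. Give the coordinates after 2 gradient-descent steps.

∇J = (20x³ - 20xy + 2x - 2, -10x² + 10y)
(x₁, y₁) = (-0.5, -0.5) − 0.1·(-10.5, -7.5) = (0.55, 0.25)
(x₂, y₂) = (0.55, 0.25) − 0.1·(-0.3225, -0.525) = (0.58225, 0.3025)

(0.58225, 0.3025)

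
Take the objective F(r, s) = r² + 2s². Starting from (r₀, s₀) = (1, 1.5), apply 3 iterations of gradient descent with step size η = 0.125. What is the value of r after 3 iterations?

∇F = (2r, 4s)
Step 1: at (1, 1.5), ∇F = (2, 6) → (1, 1.5) − 0.125·(2, 6) = (0.75, 0.75)
Step 2: at (0.75, 0.75), ∇F = (1.5, 3) → (0.75, 0.75) − 0.125·(1.5, 3) = (0.5625, 0.375)
Step 3: at (0.5625, 0.375), ∇F = (1.125, 1.5) → (0.5625, 0.375) − 0.125·(1.125, 1.5) = (0.421875, 0.1875)
r = 0.421875

0.421875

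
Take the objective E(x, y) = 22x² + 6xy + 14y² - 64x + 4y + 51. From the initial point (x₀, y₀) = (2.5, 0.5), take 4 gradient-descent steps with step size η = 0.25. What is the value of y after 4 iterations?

5283.78125

∇E = (44x + 6y - 64, 6x + 28y + 4)
Step 1: at (2.5, 0.5), ∇E = (49, 33) → (2.5, 0.5) − 0.25·(49, 33) = (-9.75, -7.75)
Step 2: at (-9.75, -7.75), ∇E = (-539.5, -271.5) → (-9.75, -7.75) − 0.25·(-539.5, -271.5) = (125.125, 60.125)
Step 3: at (125.125, 60.125), ∇E = (5802.25, 2438.25) → (125.125, 60.125) − 0.25·(5802.25, 2438.25) = (-1325.4375, -549.4375)
Step 4: at (-1325.4375, -549.4375), ∇E = (-61679.875, -23332.875) → (-1325.4375, -549.4375) − 0.25·(-61679.875, -23332.875) = (14094.53125, 5283.78125)
y = 5283.78125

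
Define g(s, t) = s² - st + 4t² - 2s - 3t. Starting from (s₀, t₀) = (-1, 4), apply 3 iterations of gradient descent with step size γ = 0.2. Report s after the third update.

1

∇g = (2s - t - 2, -s + 8t - 3)
(s₁, t₁) = (-1, 4) − 0.2·(-8, 30) = (0.6, -2)
(s₂, t₂) = (0.6, -2) − 0.2·(1.2, -19.6) = (0.36, 1.92)
(s₃, t₃) = (0.36, 1.92) − 0.2·(-3.2, 12) = (1, -0.48)
s = 1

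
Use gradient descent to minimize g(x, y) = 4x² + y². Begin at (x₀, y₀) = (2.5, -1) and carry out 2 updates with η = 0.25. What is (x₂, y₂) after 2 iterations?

∇g = (8x, 2y)
(x₁, y₁) = (2.5, -1) − 0.25·(20, -2) = (-2.5, -0.5)
(x₂, y₂) = (-2.5, -0.5) − 0.25·(-20, -1) = (2.5, -0.25)

(2.5, -0.25)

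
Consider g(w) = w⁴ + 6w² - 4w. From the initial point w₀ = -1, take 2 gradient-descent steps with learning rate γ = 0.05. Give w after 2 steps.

0.2

g′(w) = 4w³ + 12w - 4
Step 1: g′(-1) = -20; w₁ = -1 − 0.05·(-20) = 0
Step 2: g′(0) = -4; w₂ = 0 − 0.05·(-4) = 0.2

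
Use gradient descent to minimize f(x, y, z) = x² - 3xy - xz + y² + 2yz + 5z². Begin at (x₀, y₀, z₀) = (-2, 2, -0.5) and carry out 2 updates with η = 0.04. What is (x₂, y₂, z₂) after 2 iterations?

(-1.3152, 1.3576, -0.52)

∇f = (2x - 3y - z, -3x + 2y + 2z, -x + 2y + 10z)
Step 1: at (-2, 2, -0.5), ∇f = (-9.5, 9, 1) → (-2, 2, -0.5) − 0.04·(-9.5, 9, 1) = (-1.62, 1.64, -0.54)
Step 2: at (-1.62, 1.64, -0.54), ∇f = (-7.62, 7.06, -0.5) → (-1.62, 1.64, -0.54) − 0.04·(-7.62, 7.06, -0.5) = (-1.3152, 1.3576, -0.52)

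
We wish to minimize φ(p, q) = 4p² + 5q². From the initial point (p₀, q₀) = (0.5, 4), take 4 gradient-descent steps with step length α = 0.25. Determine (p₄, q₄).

(0.5, 20.25)

∇φ = (8p, 10q)
(p₁, q₁) = (0.5, 4) − 0.25·(4, 40) = (-0.5, -6)
(p₂, q₂) = (-0.5, -6) − 0.25·(-4, -60) = (0.5, 9)
(p₃, q₃) = (0.5, 9) − 0.25·(4, 90) = (-0.5, -13.5)
(p₄, q₄) = (-0.5, -13.5) − 0.25·(-4, -135) = (0.5, 20.25)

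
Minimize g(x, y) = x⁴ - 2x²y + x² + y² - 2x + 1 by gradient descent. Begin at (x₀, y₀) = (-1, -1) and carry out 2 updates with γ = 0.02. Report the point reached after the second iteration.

∇g = (4x³ - 4xy + 2x - 2, -2x² + 2y)
Step 1: at (-1, -1), ∇g = (-12, -4) → (-1, -1) − 0.02·(-12, -4) = (-0.76, -0.92)
Step 2: at (-0.76, -0.92), ∇g = (-8.072704, -2.9952) → (-0.76, -0.92) − 0.02·(-8.072704, -2.9952) = (-0.59854592, -0.860096)

(-0.59854592, -0.860096)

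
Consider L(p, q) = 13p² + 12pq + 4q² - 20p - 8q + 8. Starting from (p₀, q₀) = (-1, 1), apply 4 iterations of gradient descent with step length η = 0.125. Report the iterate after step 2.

(-8.5625, -3.875)

∇L = (26p + 12q - 20, 12p + 8q - 8)
(p₁, q₁) = (-1, 1) − 0.125·(-34, -12) = (3.25, 2.5)
(p₂, q₂) = (3.25, 2.5) − 0.125·(94.5, 51) = (-8.5625, -3.875)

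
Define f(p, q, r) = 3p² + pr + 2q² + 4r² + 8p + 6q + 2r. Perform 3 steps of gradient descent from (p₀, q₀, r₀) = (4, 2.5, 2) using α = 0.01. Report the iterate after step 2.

(3.3426, 2.1864, 1.581)

∇f = (6p + r + 8, 4q + 6, p + 8r + 2)
Step 1: at (4, 2.5, 2), ∇f = (34, 16, 22) → (4, 2.5, 2) − 0.01·(34, 16, 22) = (3.66, 2.34, 1.78)
Step 2: at (3.66, 2.34, 1.78), ∇f = (31.74, 15.36, 19.9) → (3.66, 2.34, 1.78) − 0.01·(31.74, 15.36, 19.9) = (3.3426, 2.1864, 1.581)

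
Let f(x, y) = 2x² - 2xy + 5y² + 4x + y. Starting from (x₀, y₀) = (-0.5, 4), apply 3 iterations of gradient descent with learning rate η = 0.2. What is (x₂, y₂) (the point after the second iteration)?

(-2.42, 4.48)

∇f = (4x - 2y + 4, -2x + 10y + 1)
Step 1: at (-0.5, 4), ∇f = (-6, 42) → (-0.5, 4) − 0.2·(-6, 42) = (0.7, -4.4)
Step 2: at (0.7, -4.4), ∇f = (15.6, -44.4) → (0.7, -4.4) − 0.2·(15.6, -44.4) = (-2.42, 4.48)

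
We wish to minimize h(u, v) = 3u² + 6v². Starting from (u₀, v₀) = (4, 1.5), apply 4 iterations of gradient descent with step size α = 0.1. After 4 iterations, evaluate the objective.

∇h = (6u, 12v)
Step 1: at (4, 1.5), ∇h = (24, 18) → (4, 1.5) − 0.1·(24, 18) = (1.6, -0.3)
Step 2: at (1.6, -0.3), ∇h = (9.6, -3.6) → (1.6, -0.3) − 0.1·(9.6, -3.6) = (0.64, 0.06)
Step 3: at (0.64, 0.06), ∇h = (3.84, 0.72) → (0.64, 0.06) − 0.1·(3.84, 0.72) = (0.256, -0.012)
Step 4: at (0.256, -0.012), ∇h = (1.536, -0.144) → (0.256, -0.012) − 0.1·(1.536, -0.144) = (0.1024, 0.0024)
h(0.1024, 0.0024) = 0.03149184

0.03149184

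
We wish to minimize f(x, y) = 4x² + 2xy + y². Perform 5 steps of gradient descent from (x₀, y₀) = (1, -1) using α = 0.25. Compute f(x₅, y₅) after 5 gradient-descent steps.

∇f = (8x + 2y, 2x + 2y)
(x₁, y₁) = (1, -1) − 0.25·(6, 0) = (-0.5, -1)
(x₂, y₂) = (-0.5, -1) − 0.25·(-6, -3) = (1, -0.25)
(x₃, y₃) = (1, -0.25) − 0.25·(7.5, 1.5) = (-0.875, -0.625)
(x₄, y₄) = (-0.875, -0.625) − 0.25·(-8.25, -3) = (1.1875, 0.125)
(x₅, y₅) = (1.1875, 0.125) − 0.25·(9.75, 2.625) = (-1.25, -0.53125)
f(-1.25, -0.53125) = 7.8603515625

7.8603515625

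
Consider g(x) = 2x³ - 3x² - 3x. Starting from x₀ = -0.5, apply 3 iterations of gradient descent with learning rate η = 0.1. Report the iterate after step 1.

g′(x) = 6x² - 6x - 3
x₁ = -0.5 − 0.1·1.5 = -0.65

-0.65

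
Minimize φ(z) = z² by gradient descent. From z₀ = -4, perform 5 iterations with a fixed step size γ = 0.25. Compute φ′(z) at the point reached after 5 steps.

φ′(z) = 2z
z₁ = -4 − 0.25·(-8) = -2
z₂ = -2 − 0.25·(-4) = -1
z₃ = -1 − 0.25·(-2) = -0.5
z₄ = -0.5 − 0.25·(-1) = -0.25
z₅ = -0.25 − 0.25·(-0.5) = -0.125
φ′(z) at (-0.125) = -0.25

-0.25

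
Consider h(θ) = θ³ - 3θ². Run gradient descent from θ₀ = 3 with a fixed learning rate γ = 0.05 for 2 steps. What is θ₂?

h′(θ) = 3θ² - 6θ
θ₁ = 3 − 0.05·9 = 2.55
θ₂ = 2.55 − 0.05·4.2075 = 2.339625

2.339625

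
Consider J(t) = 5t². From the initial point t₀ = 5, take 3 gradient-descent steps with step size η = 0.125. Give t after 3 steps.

-0.078125

J′(t) = 10t
t₁ = 5 − 0.125·50 = -1.25
t₂ = -1.25 − 0.125·(-12.5) = 0.3125
t₃ = 0.3125 − 0.125·3.125 = -0.078125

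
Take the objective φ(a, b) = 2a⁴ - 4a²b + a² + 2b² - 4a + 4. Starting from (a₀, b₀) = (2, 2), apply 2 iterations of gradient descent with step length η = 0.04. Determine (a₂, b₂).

∇φ = (8a³ - 8ab + 2a - 4, -4a² + 4b)
(a₁, b₁) = (2, 2) − 0.04·(32, -8) = (0.72, 2.32)
(a₂, b₂) = (0.72, 2.32) − 0.04·(-12.937216, 7.2064) = (1.23748864, 2.031744)

(1.23748864, 2.031744)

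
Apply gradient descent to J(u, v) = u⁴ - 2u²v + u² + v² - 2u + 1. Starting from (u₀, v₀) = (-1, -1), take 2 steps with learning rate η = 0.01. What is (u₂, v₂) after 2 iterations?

∇J = (4u³ - 4uv + 2u - 2, -2u² + 2v)
(u₁, v₁) = (-1, -1) − 0.01·(-12, -4) = (-0.88, -0.96)
(u₂, v₂) = (-0.88, -0.96) − 0.01·(-9.865088, -3.4688) = (-0.78134912, -0.925312)

(-0.78134912, -0.925312)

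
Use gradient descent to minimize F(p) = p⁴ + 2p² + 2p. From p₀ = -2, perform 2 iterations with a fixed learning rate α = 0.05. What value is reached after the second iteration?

-0.1798

F′(p) = 4p³ + 4p + 2
p₁ = -2 − 0.05·(-38) = -0.1
p₂ = -0.1 − 0.05·1.596 = -0.1798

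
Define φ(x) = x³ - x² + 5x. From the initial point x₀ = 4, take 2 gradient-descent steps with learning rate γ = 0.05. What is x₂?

1.215625

φ′(x) = 3x² - 2x + 5
x₁ = 4 − 0.05·45 = 1.75
x₂ = 1.75 − 0.05·10.6875 = 1.215625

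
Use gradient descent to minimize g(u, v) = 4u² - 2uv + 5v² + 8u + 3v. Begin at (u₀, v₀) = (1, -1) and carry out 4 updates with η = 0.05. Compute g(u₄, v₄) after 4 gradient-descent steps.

∇g = (8u - 2v + 8, -2u + 10v + 3)
(u₁, v₁) = (1, -1) − 0.05·(18, -9) = (0.1, -0.55)
(u₂, v₂) = (0.1, -0.55) − 0.05·(9.9, -2.7) = (-0.395, -0.415)
(u₃, v₃) = (-0.395, -0.415) − 0.05·(5.67, -0.36) = (-0.6785, -0.397)
(u₄, v₄) = (-0.6785, -0.397) − 0.05·(3.366, 0.387) = (-0.8468, -0.41635)
g(-0.8468, -0.41635) = -4.9935627875

-4.9935627875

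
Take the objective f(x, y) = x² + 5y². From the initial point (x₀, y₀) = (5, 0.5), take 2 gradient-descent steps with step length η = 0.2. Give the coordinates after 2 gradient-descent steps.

∇f = (2x, 10y)
(x₁, y₁) = (5, 0.5) − 0.2·(10, 5) = (3, -0.5)
(x₂, y₂) = (3, -0.5) − 0.2·(6, -5) = (1.8, 0.5)

(1.8, 0.5)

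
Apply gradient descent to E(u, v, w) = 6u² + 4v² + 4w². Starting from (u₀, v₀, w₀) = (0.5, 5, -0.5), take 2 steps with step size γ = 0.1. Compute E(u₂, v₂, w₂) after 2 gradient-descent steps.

0.164

∇E = (12u, 8v, 8w)
(u₁, v₁, w₁) = (0.5, 5, -0.5) − 0.1·(6, 40, -4) = (-0.1, 1, -0.1)
(u₂, v₂, w₂) = (-0.1, 1, -0.1) − 0.1·(-1.2, 8, -0.8) = (0.02, 0.2, -0.02)
E(0.02, 0.2, -0.02) = 0.164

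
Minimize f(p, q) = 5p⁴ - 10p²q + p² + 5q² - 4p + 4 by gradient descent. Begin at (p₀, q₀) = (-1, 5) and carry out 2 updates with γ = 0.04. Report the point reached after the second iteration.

(35.4249088, 8.31264)

∇f = (20p³ - 20pq + 2p - 4, -10p² + 10q)
(p₁, q₁) = (-1, 5) − 0.04·(74, 40) = (-3.96, 3.4)
(p₂, q₂) = (-3.96, 3.4) − 0.04·(-984.62272, -122.816) = (35.4249088, 8.31264)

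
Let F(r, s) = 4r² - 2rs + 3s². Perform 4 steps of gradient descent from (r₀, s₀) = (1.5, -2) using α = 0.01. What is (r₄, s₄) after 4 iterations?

∇F = (8r - 2s, -2r + 6s)
(r₁, s₁) = (1.5, -2) − 0.01·(16, -15) = (1.34, -1.85)
(r₂, s₂) = (1.34, -1.85) − 0.01·(14.42, -13.78) = (1.1958, -1.7122)
(r₃, s₃) = (1.1958, -1.7122) − 0.01·(12.9908, -12.6648) = (1.065892, -1.585552)
(r₄, s₄) = (1.065892, -1.585552) − 0.01·(11.69824, -11.645096) = (0.9489096, -1.46910104)

(0.9489096, -1.46910104)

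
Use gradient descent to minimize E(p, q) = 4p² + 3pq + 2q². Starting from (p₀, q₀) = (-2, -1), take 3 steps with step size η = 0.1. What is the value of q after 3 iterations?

∇E = (8p + 3q, 3p + 4q)
Step 1: at (-2, -1), ∇E = (-19, -10) → (-2, -1) − 0.1·(-19, -10) = (-0.1, 0)
Step 2: at (-0.1, 0), ∇E = (-0.8, -0.3) → (-0.1, 0) − 0.1·(-0.8, -0.3) = (-0.02, 0.03)
Step 3: at (-0.02, 0.03), ∇E = (-0.07, 0.06) → (-0.02, 0.03) − 0.1·(-0.07, 0.06) = (-0.013, 0.024)
q = 0.024

0.024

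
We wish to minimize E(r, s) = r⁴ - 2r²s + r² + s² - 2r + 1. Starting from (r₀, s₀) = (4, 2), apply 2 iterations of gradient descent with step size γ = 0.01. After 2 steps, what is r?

∇E = (4r³ - 4rs + 2r - 2, -2r² + 2s)
(r₁, s₁) = (4, 2) − 0.01·(230, -28) = (1.7, 2.28)
(r₂, s₂) = (1.7, 2.28) − 0.01·(5.548, -1.22) = (1.64452, 2.2922)
r = 1.64452

1.64452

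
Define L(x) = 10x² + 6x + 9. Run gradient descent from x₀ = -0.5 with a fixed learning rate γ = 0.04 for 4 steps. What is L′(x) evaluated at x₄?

L′(x) = 20x + 6
Step 1: L′(-0.5) = -4; x₁ = -0.5 − 0.04·(-4) = -0.34
Step 2: L′(-0.34) = -0.8; x₂ = -0.34 − 0.04·(-0.8) = -0.308
Step 3: L′(-0.308) = -0.16; x₃ = -0.308 − 0.04·(-0.16) = -0.3016
Step 4: L′(-0.3016) = -0.032; x₄ = -0.3016 − 0.04·(-0.032) = -0.30032
L′(x) at (-0.30032) = -0.0064

-0.0064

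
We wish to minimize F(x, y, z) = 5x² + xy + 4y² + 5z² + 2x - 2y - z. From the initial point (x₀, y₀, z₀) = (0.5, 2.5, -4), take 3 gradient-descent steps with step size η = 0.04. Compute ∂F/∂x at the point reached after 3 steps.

1.168896

∇F = (10x + y + 2, x + 8y - 2, 10z - 1)
(x₁, y₁, z₁) = (0.5, 2.5, -4) − 0.04·(9.5, 18.5, -41) = (0.12, 1.76, -2.36)
(x₂, y₂, z₂) = (0.12, 1.76, -2.36) − 0.04·(4.96, 12.2, -24.6) = (-0.0784, 1.272, -1.376)
(x₃, y₃, z₃) = (-0.0784, 1.272, -1.376) − 0.04·(2.488, 8.0976, -14.76) = (-0.17792, 0.948096, -0.7856)
∂F/∂x at (-0.17792, 0.948096, -0.7856) = 1.168896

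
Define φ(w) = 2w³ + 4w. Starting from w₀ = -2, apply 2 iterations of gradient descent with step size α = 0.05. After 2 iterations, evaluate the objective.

-734.458836864

φ′(w) = 6w² + 4
w₁ = -2 − 0.05·28 = -3.4
w₂ = -3.4 − 0.05·73.36 = -7.068
φ(-7.068) = -734.458836864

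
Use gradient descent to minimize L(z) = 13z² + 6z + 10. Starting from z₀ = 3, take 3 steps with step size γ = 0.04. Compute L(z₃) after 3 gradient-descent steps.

L′(z) = 26z + 6
Step 1: L′(3) = 84; z₁ = 3 − 0.04·84 = -0.36
Step 2: L′(-0.36) = -3.36; z₂ = -0.36 − 0.04·(-3.36) = -0.2256
Step 3: L′(-0.2256) = 0.1344; z₃ = -0.2256 − 0.04·0.1344 = -0.230976
L(-0.230976) = 9.307692863488

9.307692863488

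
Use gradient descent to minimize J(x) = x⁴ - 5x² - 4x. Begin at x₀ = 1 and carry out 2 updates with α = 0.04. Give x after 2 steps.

J′(x) = 4x³ - 10x - 4
x₁ = 1 − 0.04·(-10) = 1.4
x₂ = 1.4 − 0.04·(-7.024) = 1.68096

1.68096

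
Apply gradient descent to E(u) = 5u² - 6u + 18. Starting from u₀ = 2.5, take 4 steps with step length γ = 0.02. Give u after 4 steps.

1.37824

E′(u) = 10u - 6
Step 1: E′(2.5) = 19; u₁ = 2.5 − 0.02·19 = 2.12
Step 2: E′(2.12) = 15.2; u₂ = 2.12 − 0.02·15.2 = 1.816
Step 3: E′(1.816) = 12.16; u₃ = 1.816 − 0.02·12.16 = 1.5728
Step 4: E′(1.5728) = 9.728; u₄ = 1.5728 − 0.02·9.728 = 1.37824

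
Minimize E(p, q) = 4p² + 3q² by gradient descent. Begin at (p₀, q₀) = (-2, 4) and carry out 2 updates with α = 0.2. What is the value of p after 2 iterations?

∇E = (8p, 6q)
Step 1: at (-2, 4), ∇E = (-16, 24) → (-2, 4) − 0.2·(-16, 24) = (1.2, -0.8)
Step 2: at (1.2, -0.8), ∇E = (9.6, -4.8) → (1.2, -0.8) − 0.2·(9.6, -4.8) = (-0.72, 0.16)
p = -0.72

-0.72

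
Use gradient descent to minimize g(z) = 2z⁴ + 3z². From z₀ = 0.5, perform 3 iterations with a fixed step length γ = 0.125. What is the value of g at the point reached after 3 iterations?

g′(z) = 8z³ + 6z
Step 1: g′(0.5) = 4; z₁ = 0.5 − 0.125·4 = 0
Step 2: g′(0) = 0; z₂ = 0 − 0.125·0 = 0
Step 3: g′(0) = 0; z₃ = 0 − 0.125·0 = 0
g(0) = 0

0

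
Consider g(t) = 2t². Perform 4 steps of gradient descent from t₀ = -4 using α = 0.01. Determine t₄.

-3.39738624

g′(t) = 4t
t₁ = -4 − 0.01·(-16) = -3.84
t₂ = -3.84 − 0.01·(-15.36) = -3.6864
t₃ = -3.6864 − 0.01·(-14.7456) = -3.538944
t₄ = -3.538944 − 0.01·(-14.155776) = -3.39738624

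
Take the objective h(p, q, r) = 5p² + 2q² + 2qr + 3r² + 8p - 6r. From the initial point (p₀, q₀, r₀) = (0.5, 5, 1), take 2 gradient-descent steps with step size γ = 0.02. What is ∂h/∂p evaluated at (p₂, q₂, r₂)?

8.32

∇h = (10p + 8, 4q + 2r, 2q + 6r - 6)
(p₁, q₁, r₁) = (0.5, 5, 1) − 0.02·(13, 22, 10) = (0.24, 4.56, 0.8)
(p₂, q₂, r₂) = (0.24, 4.56, 0.8) − 0.02·(10.4, 19.84, 7.92) = (0.032, 4.1632, 0.6416)
∂h/∂p at (0.032, 4.1632, 0.6416) = 8.32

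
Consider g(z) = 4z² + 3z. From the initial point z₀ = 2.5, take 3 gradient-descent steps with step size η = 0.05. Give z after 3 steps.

g′(z) = 8z + 3
z₁ = 2.5 − 0.05·23 = 1.35
z₂ = 1.35 − 0.05·13.8 = 0.66
z₃ = 0.66 − 0.05·8.28 = 0.246

0.246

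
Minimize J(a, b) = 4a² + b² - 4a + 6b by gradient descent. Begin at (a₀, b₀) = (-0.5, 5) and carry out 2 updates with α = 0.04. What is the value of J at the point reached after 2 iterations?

∇J = (8a - 4, 2b + 6)
(a₁, b₁) = (-0.5, 5) − 0.04·(-8, 16) = (-0.18, 4.36)
(a₂, b₂) = (-0.18, 4.36) − 0.04·(-5.44, 14.72) = (0.0376, 3.7712)
J(0.0376, 3.7712) = 36.70440448

36.70440448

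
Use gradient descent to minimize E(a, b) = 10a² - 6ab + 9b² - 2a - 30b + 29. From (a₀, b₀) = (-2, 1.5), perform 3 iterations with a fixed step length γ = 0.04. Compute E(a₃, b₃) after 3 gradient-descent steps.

∇E = (20a - 6b - 2, -6a + 18b - 30)
Step 1: at (-2, 1.5), ∇E = (-51, 9) → (-2, 1.5) − 0.04·(-51, 9) = (0.04, 1.14)
Step 2: at (0.04, 1.14), ∇E = (-8.04, -9.72) → (0.04, 1.14) − 0.04·(-8.04, -9.72) = (0.3616, 1.5288)
Step 3: at (0.3616, 1.5288), ∇E = (-3.9408, -4.6512) → (0.3616, 1.5288) − 0.04·(-3.9408, -4.6512) = (0.519232, 1.714848)
E(0.519232, 1.714848) = 0.33602392576

0.33602392576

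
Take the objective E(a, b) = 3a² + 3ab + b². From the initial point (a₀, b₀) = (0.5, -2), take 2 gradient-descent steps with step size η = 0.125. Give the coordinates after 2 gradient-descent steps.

∇E = (6a + 3b, 3a + 2b)
Step 1: at (0.5, -2), ∇E = (-3, -2.5) → (0.5, -2) − 0.125·(-3, -2.5) = (0.875, -1.6875)
Step 2: at (0.875, -1.6875), ∇E = (0.1875, -0.75) → (0.875, -1.6875) − 0.125·(0.1875, -0.75) = (0.8515625, -1.59375)

(0.8515625, -1.59375)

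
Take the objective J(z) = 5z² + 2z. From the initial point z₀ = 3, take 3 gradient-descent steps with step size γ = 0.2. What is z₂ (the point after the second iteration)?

J′(z) = 10z + 2
z₁ = 3 − 0.2·32 = -3.4
z₂ = -3.4 − 0.2·(-32) = 3

3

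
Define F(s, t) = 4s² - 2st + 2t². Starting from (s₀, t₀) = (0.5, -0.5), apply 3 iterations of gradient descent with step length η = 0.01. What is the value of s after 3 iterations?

0.363388

∇F = (8s - 2t, -2s + 4t)
(s₁, t₁) = (0.5, -0.5) − 0.01·(5, -3) = (0.45, -0.47)
(s₂, t₂) = (0.45, -0.47) − 0.01·(4.54, -2.78) = (0.4046, -0.4422)
(s₃, t₃) = (0.4046, -0.4422) − 0.01·(4.1212, -2.578) = (0.363388, -0.41642)
s = 0.363388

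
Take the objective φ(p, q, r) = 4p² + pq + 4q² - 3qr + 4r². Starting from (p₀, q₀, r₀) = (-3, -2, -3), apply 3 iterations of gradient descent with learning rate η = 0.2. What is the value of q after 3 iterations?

0.096

∇φ = (8p + q, p + 8q - 3r, -3q + 8r)
(p₁, q₁, r₁) = (-3, -2, -3) − 0.2·(-26, -10, -18) = (2.2, 0, 0.6)
(p₂, q₂, r₂) = (2.2, 0, 0.6) − 0.2·(17.6, 0.4, 4.8) = (-1.32, -0.08, -0.36)
(p₃, q₃, r₃) = (-1.32, -0.08, -0.36) − 0.2·(-10.64, -0.88, -2.64) = (0.808, 0.096, 0.168)
q = 0.096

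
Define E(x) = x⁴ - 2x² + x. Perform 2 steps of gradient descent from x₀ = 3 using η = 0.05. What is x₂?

-1.003675

E′(x) = 4x³ - 4x + 1
x₁ = 3 − 0.05·97 = -1.85
x₂ = -1.85 − 0.05·(-16.9265) = -1.003675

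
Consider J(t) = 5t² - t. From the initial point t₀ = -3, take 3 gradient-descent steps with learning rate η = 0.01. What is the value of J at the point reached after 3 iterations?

J′(t) = 10t - 1
t₁ = -3 − 0.01·(-31) = -2.69
t₂ = -2.69 − 0.01·(-27.9) = -2.411
t₃ = -2.411 − 0.01·(-25.11) = -2.1599
J(-2.1599) = 25.48574005

25.48574005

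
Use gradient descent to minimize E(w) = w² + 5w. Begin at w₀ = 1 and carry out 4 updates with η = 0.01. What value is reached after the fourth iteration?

E′(w) = 2w + 5
w₁ = 1 − 0.01·7 = 0.93
w₂ = 0.93 − 0.01·6.86 = 0.8614
w₃ = 0.8614 − 0.01·6.7228 = 0.794172
w₄ = 0.794172 − 0.01·6.588344 = 0.72828856

0.72828856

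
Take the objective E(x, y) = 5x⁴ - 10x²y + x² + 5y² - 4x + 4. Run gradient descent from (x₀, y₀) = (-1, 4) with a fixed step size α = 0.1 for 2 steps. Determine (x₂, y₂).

(506.768, 40.96)

∇E = (20x³ - 20xy + 2x - 4, -10x² + 10y)
(x₁, y₁) = (-1, 4) − 0.1·(54, 30) = (-6.4, 1)
(x₂, y₂) = (-6.4, 1) − 0.1·(-5131.68, -399.6) = (506.768, 40.96)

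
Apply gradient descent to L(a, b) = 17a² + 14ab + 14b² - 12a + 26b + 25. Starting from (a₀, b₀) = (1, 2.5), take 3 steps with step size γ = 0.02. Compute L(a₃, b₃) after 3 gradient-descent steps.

7.838259877888

∇L = (34a + 14b - 12, 14a + 28b + 26)
Step 1: at (1, 2.5), ∇L = (57, 110) → (1, 2.5) − 0.02·(57, 110) = (-0.14, 0.3)
Step 2: at (-0.14, 0.3), ∇L = (-12.56, 32.44) → (-0.14, 0.3) − 0.02·(-12.56, 32.44) = (0.1112, -0.3488)
Step 3: at (0.1112, -0.3488), ∇L = (-13.1024, 17.7904) → (0.1112, -0.3488) − 0.02·(-13.1024, 17.7904) = (0.373248, -0.704608)
L(0.373248, -0.704608) = 7.838259877888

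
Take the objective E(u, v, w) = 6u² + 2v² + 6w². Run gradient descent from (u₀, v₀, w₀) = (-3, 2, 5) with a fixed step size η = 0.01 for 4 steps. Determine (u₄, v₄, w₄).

∇E = (12u, 4v, 12w)
(u₁, v₁, w₁) = (-3, 2, 5) − 0.01·(-36, 8, 60) = (-2.64, 1.92, 4.4)
(u₂, v₂, w₂) = (-2.64, 1.92, 4.4) − 0.01·(-31.68, 7.68, 52.8) = (-2.3232, 1.8432, 3.872)
(u₃, v₃, w₃) = (-2.3232, 1.8432, 3.872) − 0.01·(-27.8784, 7.3728, 46.464) = (-2.044416, 1.769472, 3.40736)
(u₄, v₄, w₄) = (-2.044416, 1.769472, 3.40736) − 0.01·(-24.532992, 7.077888, 40.88832) = (-1.79908608, 1.69869312, 2.9984768)

(-1.79908608, 1.69869312, 2.9984768)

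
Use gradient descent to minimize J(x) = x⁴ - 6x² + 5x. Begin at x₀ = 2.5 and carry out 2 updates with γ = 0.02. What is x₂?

1.64125

J′(x) = 4x³ - 12x + 5
Step 1: J′(2.5) = 37.5; x₁ = 2.5 − 0.02·37.5 = 1.75
Step 2: J′(1.75) = 5.4375; x₂ = 1.75 − 0.02·5.4375 = 1.64125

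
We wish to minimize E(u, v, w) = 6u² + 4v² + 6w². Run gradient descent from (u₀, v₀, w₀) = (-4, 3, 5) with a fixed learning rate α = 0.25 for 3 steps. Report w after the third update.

∇E = (12u, 8v, 12w)
(u₁, v₁, w₁) = (-4, 3, 5) − 0.25·(-48, 24, 60) = (8, -3, -10)
(u₂, v₂, w₂) = (8, -3, -10) − 0.25·(96, -24, -120) = (-16, 3, 20)
(u₃, v₃, w₃) = (-16, 3, 20) − 0.25·(-192, 24, 240) = (32, -3, -40)
w = -40

-40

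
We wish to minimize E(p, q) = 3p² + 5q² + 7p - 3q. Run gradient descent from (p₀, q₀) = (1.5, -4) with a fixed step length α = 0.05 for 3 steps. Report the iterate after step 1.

(0.7, -1.85)

∇E = (6p + 7, 10q - 3)
Step 1: at (1.5, -4), ∇E = (16, -43) → (1.5, -4) − 0.05·(16, -43) = (0.7, -1.85)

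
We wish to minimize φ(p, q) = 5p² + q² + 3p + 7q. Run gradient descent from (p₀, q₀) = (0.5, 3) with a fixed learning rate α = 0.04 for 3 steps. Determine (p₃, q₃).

(-0.1272, 1.561472)

∇φ = (10p + 3, 2q + 7)
Step 1: at (0.5, 3), ∇φ = (8, 13) → (0.5, 3) − 0.04·(8, 13) = (0.18, 2.48)
Step 2: at (0.18, 2.48), ∇φ = (4.8, 11.96) → (0.18, 2.48) − 0.04·(4.8, 11.96) = (-0.012, 2.0016)
Step 3: at (-0.012, 2.0016), ∇φ = (2.88, 11.0032) → (-0.012, 2.0016) − 0.04·(2.88, 11.0032) = (-0.1272, 1.561472)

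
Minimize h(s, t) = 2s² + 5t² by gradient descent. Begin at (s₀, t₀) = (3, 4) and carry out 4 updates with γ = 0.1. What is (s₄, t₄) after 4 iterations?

(0.3888, 0)

∇h = (4s, 10t)
(s₁, t₁) = (3, 4) − 0.1·(12, 40) = (1.8, 0)
(s₂, t₂) = (1.8, 0) − 0.1·(7.2, 0) = (1.08, 0)
(s₃, t₃) = (1.08, 0) − 0.1·(4.32, 0) = (0.648, 0)
(s₄, t₄) = (0.648, 0) − 0.1·(2.592, 0) = (0.3888, 0)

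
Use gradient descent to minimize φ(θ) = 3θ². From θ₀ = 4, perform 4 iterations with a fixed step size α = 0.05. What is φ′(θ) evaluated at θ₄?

5.7624

φ′(θ) = 6θ
Step 1: φ′(4) = 24; θ₁ = 4 − 0.05·24 = 2.8
Step 2: φ′(2.8) = 16.8; θ₂ = 2.8 − 0.05·16.8 = 1.96
Step 3: φ′(1.96) = 11.76; θ₃ = 1.96 − 0.05·11.76 = 1.372
Step 4: φ′(1.372) = 8.232; θ₄ = 1.372 − 0.05·8.232 = 0.9604
φ′(θ) at (0.9604) = 5.7624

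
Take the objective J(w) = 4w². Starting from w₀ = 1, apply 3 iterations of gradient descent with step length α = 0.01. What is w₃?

0.778688

J′(w) = 8w
Step 1: J′(1) = 8; w₁ = 1 − 0.01·8 = 0.92
Step 2: J′(0.92) = 7.36; w₂ = 0.92 − 0.01·7.36 = 0.8464
Step 3: J′(0.8464) = 6.7712; w₃ = 0.8464 − 0.01·6.7712 = 0.778688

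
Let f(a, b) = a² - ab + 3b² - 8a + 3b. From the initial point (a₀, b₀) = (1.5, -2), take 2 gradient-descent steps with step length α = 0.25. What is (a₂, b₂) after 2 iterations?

∇f = (2a - b - 8, -a + 6b + 3)
(a₁, b₁) = (1.5, -2) − 0.25·(-3, -10.5) = (2.25, 0.625)
(a₂, b₂) = (2.25, 0.625) − 0.25·(-4.125, 4.5) = (3.28125, -0.5)

(3.28125, -0.5)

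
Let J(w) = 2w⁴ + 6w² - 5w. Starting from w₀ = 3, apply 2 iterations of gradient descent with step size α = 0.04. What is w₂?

J′(w) = 8w³ + 12w - 5
Step 1: J′(3) = 247; w₁ = 3 − 0.04·247 = -6.88
Step 2: J′(-6.88) = -2692.845376; w₂ = -6.88 − 0.04·(-2692.845376) = 100.83381504

100.83381504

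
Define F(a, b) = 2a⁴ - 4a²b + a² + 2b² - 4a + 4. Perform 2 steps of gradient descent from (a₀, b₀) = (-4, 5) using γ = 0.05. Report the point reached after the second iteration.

∇F = (8a³ - 8ab + 2a - 4, -4a² + 4b)
Step 1: at (-4, 5), ∇F = (-364, -44) → (-4, 5) − 0.05·(-364, -44) = (14.2, 7.2)
Step 2: at (14.2, 7.2), ∇F = (22112.784, -777.76) → (14.2, 7.2) − 0.05·(22112.784, -777.76) = (-1091.4392, 46.088)

(-1091.4392, 46.088)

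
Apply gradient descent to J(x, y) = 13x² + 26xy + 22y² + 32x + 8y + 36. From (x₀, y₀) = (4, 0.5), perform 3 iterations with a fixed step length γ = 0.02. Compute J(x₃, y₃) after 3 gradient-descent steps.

48.465571854336

∇J = (26x + 26y + 32, 26x + 44y + 8)
(x₁, y₁) = (4, 0.5) − 0.02·(149, 134) = (1.02, -2.18)
(x₂, y₂) = (1.02, -2.18) − 0.02·(1.84, -61.4) = (0.9832, -0.952)
(x₃, y₃) = (0.9832, -0.952) − 0.02·(32.8112, -8.3248) = (0.326976, -0.785504)
J(0.326976, -0.785504) = 48.465571854336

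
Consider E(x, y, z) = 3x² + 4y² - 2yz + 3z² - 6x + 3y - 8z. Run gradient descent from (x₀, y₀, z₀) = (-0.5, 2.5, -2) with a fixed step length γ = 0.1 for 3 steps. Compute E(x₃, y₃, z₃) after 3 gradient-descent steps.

∇E = (6x - 6, 8y - 2z + 3, -2y + 6z - 8)
Step 1: at (-0.5, 2.5, -2), ∇E = (-9, 27, -25) → (-0.5, 2.5, -2) − 0.1·(-9, 27, -25) = (0.4, -0.2, 0.5)
Step 2: at (0.4, -0.2, 0.5), ∇E = (-3.6, 0.4, -4.6) → (0.4, -0.2, 0.5) − 0.1·(-3.6, 0.4, -4.6) = (0.76, -0.24, 0.96)
Step 3: at (0.76, -0.24, 0.96), ∇E = (-1.44, -0.84, -1.76) → (0.76, -0.24, 0.96) − 0.1·(-1.44, -0.84, -1.76) = (0.904, -0.156, 1.136)
E(0.904, -0.156, 1.136) = -8.205088

-8.205088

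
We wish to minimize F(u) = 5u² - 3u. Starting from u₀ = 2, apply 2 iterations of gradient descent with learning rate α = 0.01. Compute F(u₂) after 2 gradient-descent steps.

9.030645

F′(u) = 10u - 3
u₁ = 2 − 0.01·17 = 1.83
u₂ = 1.83 − 0.01·15.3 = 1.677
F(1.677) = 9.030645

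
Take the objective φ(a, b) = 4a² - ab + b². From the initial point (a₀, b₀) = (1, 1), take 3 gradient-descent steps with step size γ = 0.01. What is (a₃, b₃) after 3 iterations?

(0.806055, 0.968565)

∇φ = (8a - b, -a + 2b)
Step 1: at (1, 1), ∇φ = (7, 1) → (1, 1) − 0.01·(7, 1) = (0.93, 0.99)
Step 2: at (0.93, 0.99), ∇φ = (6.45, 1.05) → (0.93, 0.99) − 0.01·(6.45, 1.05) = (0.8655, 0.9795)
Step 3: at (0.8655, 0.9795), ∇φ = (5.9445, 1.0935) → (0.8655, 0.9795) − 0.01·(5.9445, 1.0935) = (0.806055, 0.968565)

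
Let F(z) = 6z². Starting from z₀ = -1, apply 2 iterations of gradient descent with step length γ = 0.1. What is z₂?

F′(z) = 12z
z₁ = -1 − 0.1·(-12) = 0.2
z₂ = 0.2 − 0.1·2.4 = -0.04

-0.04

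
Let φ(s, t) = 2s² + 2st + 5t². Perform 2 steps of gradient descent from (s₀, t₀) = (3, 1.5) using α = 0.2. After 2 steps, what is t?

∇φ = (4s + 2t, 2s + 10t)
(s₁, t₁) = (3, 1.5) − 0.2·(15, 21) = (0, -2.7)
(s₂, t₂) = (0, -2.7) − 0.2·(-5.4, -27) = (1.08, 2.7)
t = 2.7

2.7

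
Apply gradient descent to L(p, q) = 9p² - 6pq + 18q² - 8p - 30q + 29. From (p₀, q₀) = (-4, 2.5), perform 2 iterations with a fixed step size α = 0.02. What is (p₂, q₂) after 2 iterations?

(-1.0856, 0.5776)

∇L = (18p - 6q - 8, -6p + 36q - 30)
(p₁, q₁) = (-4, 2.5) − 0.02·(-95, 84) = (-2.1, 0.82)
(p₂, q₂) = (-2.1, 0.82) − 0.02·(-50.72, 12.12) = (-1.0856, 0.5776)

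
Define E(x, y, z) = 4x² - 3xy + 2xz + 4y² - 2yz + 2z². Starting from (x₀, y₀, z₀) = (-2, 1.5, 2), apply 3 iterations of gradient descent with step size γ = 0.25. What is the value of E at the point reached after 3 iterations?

∇E = (8x - 3y + 2z, -3x + 8y - 2z, 2x - 2y + 4z)
Step 1: at (-2, 1.5, 2), ∇E = (-16.5, 14, 1) → (-2, 1.5, 2) − 0.25·(-16.5, 14, 1) = (2.125, -2, 1.75)
Step 2: at (2.125, -2, 1.75), ∇E = (26.5, -25.875, 15.25) → (2.125, -2, 1.75) − 0.25·(26.5, -25.875, 15.25) = (-4.5, 4.46875, -2.0625)
Step 3: at (-4.5, 4.46875, -2.0625), ∇E = (-53.53125, 53.375, -26.1875) → (-4.5, 4.46875, -2.0625) − 0.25·(-53.53125, 53.375, -26.1875) = (8.8828125, -8.875, 4.484375)
E(8.8828125, -8.875, 4.484375) = 1066.66943359375

1066.66943359375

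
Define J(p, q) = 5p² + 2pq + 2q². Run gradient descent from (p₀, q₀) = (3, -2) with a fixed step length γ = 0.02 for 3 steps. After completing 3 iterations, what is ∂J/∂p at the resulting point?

13.594752

∇J = (10p + 2q, 2p + 4q)
Step 1: at (3, -2), ∇J = (26, -2) → (3, -2) − 0.02·(26, -2) = (2.48, -1.96)
Step 2: at (2.48, -1.96), ∇J = (20.88, -2.88) → (2.48, -1.96) − 0.02·(20.88, -2.88) = (2.0624, -1.9024)
Step 3: at (2.0624, -1.9024), ∇J = (16.8192, -3.4848) → (2.0624, -1.9024) − 0.02·(16.8192, -3.4848) = (1.726016, -1.832704)
∂J/∂p at (1.726016, -1.832704) = 13.594752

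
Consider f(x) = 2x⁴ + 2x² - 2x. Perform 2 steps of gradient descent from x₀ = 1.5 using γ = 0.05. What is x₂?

0.06005

f′(x) = 8x³ + 4x - 2
Step 1: f′(1.5) = 31; x₁ = 1.5 − 0.05·31 = -0.05
Step 2: f′(-0.05) = -2.201; x₂ = -0.05 − 0.05·(-2.201) = 0.06005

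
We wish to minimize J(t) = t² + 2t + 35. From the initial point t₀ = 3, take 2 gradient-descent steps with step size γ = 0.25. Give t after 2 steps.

0

J′(t) = 2t + 2
t₁ = 3 − 0.25·8 = 1
t₂ = 1 − 0.25·4 = 0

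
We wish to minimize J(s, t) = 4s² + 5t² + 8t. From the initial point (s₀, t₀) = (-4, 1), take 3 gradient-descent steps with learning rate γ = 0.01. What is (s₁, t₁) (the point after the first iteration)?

∇J = (8s, 10t + 8)
Step 1: at (-4, 1), ∇J = (-32, 18) → (-4, 1) − 0.01·(-32, 18) = (-3.68, 0.82)

(-3.68, 0.82)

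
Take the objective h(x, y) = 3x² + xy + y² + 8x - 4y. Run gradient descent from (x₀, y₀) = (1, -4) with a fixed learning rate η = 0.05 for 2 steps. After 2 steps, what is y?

-2.93

∇h = (6x + y + 8, x + 2y - 4)
Step 1: at (1, -4), ∇h = (10, -11) → (1, -4) − 0.05·(10, -11) = (0.5, -3.45)
Step 2: at (0.5, -3.45), ∇h = (7.55, -10.4) → (0.5, -3.45) − 0.05·(7.55, -10.4) = (0.1225, -2.93)
y = -2.93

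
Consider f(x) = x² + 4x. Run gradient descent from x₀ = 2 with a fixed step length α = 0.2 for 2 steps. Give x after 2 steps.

f′(x) = 2x + 4
x₁ = 2 − 0.2·8 = 0.4
x₂ = 0.4 − 0.2·4.8 = -0.56

-0.56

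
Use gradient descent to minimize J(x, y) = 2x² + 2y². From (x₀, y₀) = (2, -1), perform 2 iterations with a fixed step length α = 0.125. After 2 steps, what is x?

0.5

∇J = (4x, 4y)
Step 1: at (2, -1), ∇J = (8, -4) → (2, -1) − 0.125·(8, -4) = (1, -0.5)
Step 2: at (1, -0.5), ∇J = (4, -2) → (1, -0.5) − 0.125·(4, -2) = (0.5, -0.25)
x = 0.5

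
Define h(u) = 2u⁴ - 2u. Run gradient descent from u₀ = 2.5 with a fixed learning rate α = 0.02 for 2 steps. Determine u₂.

0.07998976

h′(u) = 8u³ - 2
Step 1: h′(2.5) = 123; u₁ = 2.5 − 0.02·123 = 0.04
Step 2: h′(0.04) = -1.999488; u₂ = 0.04 − 0.02·(-1.999488) = 0.07998976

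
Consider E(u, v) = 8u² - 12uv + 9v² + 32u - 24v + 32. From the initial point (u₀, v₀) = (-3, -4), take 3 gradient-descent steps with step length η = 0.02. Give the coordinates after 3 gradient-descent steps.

(-3.73984, -1.827712)

∇E = (16u - 12v + 32, -12u + 18v - 24)
Step 1: at (-3, -4), ∇E = (32, -60) → (-3, -4) − 0.02·(32, -60) = (-3.64, -2.8)
Step 2: at (-3.64, -2.8), ∇E = (7.36, -30.72) → (-3.64, -2.8) − 0.02·(7.36, -30.72) = (-3.7872, -2.1856)
Step 3: at (-3.7872, -2.1856), ∇E = (-2.368, -17.8944) → (-3.7872, -2.1856) − 0.02·(-2.368, -17.8944) = (-3.73984, -1.827712)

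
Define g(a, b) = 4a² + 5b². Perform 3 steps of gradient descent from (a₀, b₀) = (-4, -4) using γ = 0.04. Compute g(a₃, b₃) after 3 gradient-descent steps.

∇g = (8a, 10b)
Step 1: at (-4, -4), ∇g = (-32, -40) → (-4, -4) − 0.04·(-32, -40) = (-2.72, -2.4)
Step 2: at (-2.72, -2.4), ∇g = (-21.76, -24) → (-2.72, -2.4) − 0.04·(-21.76, -24) = (-1.8496, -1.44)
Step 3: at (-1.8496, -1.44), ∇g = (-14.7968, -14.4) → (-1.8496, -1.44) − 0.04·(-14.7968, -14.4) = (-1.257728, -0.864)
g(-1.257728, -0.864) = 10.059998887936

10.059998887936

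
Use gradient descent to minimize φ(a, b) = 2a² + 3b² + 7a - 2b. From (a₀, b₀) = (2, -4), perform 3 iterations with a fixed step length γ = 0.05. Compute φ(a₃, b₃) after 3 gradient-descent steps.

∇φ = (4a + 7, 6b - 2)
(a₁, b₁) = (2, -4) − 0.05·(15, -26) = (1.25, -2.7)
(a₂, b₂) = (1.25, -2.7) − 0.05·(12, -18.2) = (0.65, -1.79)
(a₃, b₃) = (0.65, -1.79) − 0.05·(9.6, -12.74) = (0.17, -1.153)
φ(0.17, -1.153) = 7.542027

7.542027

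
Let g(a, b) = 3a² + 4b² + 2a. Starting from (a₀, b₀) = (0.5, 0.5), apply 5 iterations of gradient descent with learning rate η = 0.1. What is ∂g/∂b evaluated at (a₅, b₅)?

0.00128

∇g = (6a + 2, 8b)
Step 1: at (0.5, 0.5), ∇g = (5, 4) → (0.5, 0.5) − 0.1·(5, 4) = (0, 0.1)
Step 2: at (0, 0.1), ∇g = (2, 0.8) → (0, 0.1) − 0.1·(2, 0.8) = (-0.2, 0.02)
Step 3: at (-0.2, 0.02), ∇g = (0.8, 0.16) → (-0.2, 0.02) − 0.1·(0.8, 0.16) = (-0.28, 0.004)
Step 4: at (-0.28, 0.004), ∇g = (0.32, 0.032) → (-0.28, 0.004) − 0.1·(0.32, 0.032) = (-0.312, 0.0008)
Step 5: at (-0.312, 0.0008), ∇g = (0.128, 0.0064) → (-0.312, 0.0008) − 0.1·(0.128, 0.0064) = (-0.3248, 0.00016)
∂g/∂b at (-0.3248, 0.00016) = 0.00128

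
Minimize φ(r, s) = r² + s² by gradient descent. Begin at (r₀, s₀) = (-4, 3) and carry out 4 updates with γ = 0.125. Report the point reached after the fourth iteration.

∇φ = (2r, 2s)
(r₁, s₁) = (-4, 3) − 0.125·(-8, 6) = (-3, 2.25)
(r₂, s₂) = (-3, 2.25) − 0.125·(-6, 4.5) = (-2.25, 1.6875)
(r₃, s₃) = (-2.25, 1.6875) − 0.125·(-4.5, 3.375) = (-1.6875, 1.265625)
(r₄, s₄) = (-1.6875, 1.265625) − 0.125·(-3.375, 2.53125) = (-1.265625, 0.94921875)

(-1.265625, 0.94921875)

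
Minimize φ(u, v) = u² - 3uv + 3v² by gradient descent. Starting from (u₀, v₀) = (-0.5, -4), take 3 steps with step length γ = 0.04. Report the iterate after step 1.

∇φ = (2u - 3v, -3u + 6v)
Step 1: at (-0.5, -4), ∇φ = (11, -22.5) → (-0.5, -4) − 0.04·(11, -22.5) = (-0.94, -3.1)

(-0.94, -3.1)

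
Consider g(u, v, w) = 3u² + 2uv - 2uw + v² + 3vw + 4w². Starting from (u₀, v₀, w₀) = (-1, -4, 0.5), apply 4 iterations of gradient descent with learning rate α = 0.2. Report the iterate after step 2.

(1.2, -3.2, 1.16)

∇g = (6u + 2v - 2w, 2u + 2v + 3w, -2u + 3v + 8w)
Step 1: at (-1, -4, 0.5), ∇g = (-15, -8.5, -6) → (-1, -4, 0.5) − 0.2·(-15, -8.5, -6) = (2, -2.3, 1.7)
Step 2: at (2, -2.3, 1.7), ∇g = (4, 4.5, 2.7) → (2, -2.3, 1.7) − 0.2·(4, 4.5, 2.7) = (1.2, -3.2, 1.16)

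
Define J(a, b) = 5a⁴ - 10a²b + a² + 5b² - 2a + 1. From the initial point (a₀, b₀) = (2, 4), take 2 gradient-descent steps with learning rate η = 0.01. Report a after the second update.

1.9919216

∇J = (20a³ - 20ab + 2a - 2, -10a² + 10b)
Step 1: at (2, 4), ∇J = (2, 0) → (2, 4) − 0.01·(2, 0) = (1.98, 4)
Step 2: at (1.98, 4), ∇J = (-1.19216, 0.796) → (1.98, 4) − 0.01·(-1.19216, 0.796) = (1.9919216, 3.99204)
a = 1.9919216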